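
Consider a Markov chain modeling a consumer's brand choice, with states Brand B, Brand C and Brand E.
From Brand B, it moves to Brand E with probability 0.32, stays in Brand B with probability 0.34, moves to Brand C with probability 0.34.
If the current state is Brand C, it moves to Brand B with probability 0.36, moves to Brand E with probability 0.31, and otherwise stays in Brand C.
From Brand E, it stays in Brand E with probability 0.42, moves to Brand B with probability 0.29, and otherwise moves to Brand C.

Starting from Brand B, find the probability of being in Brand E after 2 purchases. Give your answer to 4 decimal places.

Sum over the intermediate state after 1 purchase:
P = P(Brand B→Brand B)·P(Brand B→Brand E) + P(Brand B→Brand C)·P(Brand C→Brand E) + P(Brand B→Brand E)·P(Brand E→Brand E)
  = 0.34×0.32 + 0.34×0.31 + 0.32×0.42
  = 0.1088 + 0.1054 + 0.1344 = 0.3486

0.3486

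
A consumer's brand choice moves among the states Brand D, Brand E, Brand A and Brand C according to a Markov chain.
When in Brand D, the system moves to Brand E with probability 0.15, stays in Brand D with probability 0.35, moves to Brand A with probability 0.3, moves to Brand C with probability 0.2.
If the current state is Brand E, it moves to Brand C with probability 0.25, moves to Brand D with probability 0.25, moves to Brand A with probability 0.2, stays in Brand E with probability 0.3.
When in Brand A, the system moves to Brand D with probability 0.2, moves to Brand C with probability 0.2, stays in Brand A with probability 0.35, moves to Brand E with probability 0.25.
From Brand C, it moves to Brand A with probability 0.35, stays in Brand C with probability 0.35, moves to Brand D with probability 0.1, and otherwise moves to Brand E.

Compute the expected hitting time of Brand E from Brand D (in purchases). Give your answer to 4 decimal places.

5.1392

Let t(s) be the expected number of purchases to first reach Brand E from state s, with t(Brand E) = 0. Conditioning on the first purchase:
t(Brand D) = 1 + 0.35·t(Brand D) + 0.3·t(Brand A) + 0.2·t(Brand C)
t(Brand A) = 1 + 0.2·t(Brand D) + 0.35·t(Brand A) + 0.2·t(Brand C)
t(Brand C) = 1 + 0.1·t(Brand D) + 0.35·t(Brand A) + 0.35·t(Brand C)
Solving: t(Brand D) = 5.1392, t(Brand A) = 4.5982, t(Brand C) = 4.8051.
Expected purchases from Brand D to Brand E: 5.1392.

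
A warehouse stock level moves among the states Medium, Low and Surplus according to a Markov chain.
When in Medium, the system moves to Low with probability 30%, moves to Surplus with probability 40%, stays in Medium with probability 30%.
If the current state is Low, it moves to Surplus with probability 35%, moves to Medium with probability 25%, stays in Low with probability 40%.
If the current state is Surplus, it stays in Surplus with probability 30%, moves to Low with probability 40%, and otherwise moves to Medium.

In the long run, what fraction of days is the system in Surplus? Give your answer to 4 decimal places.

0.3467

Let the stationary distribution be π with π = πP and π_1 + π_2 + π_3 = 1.
π_1 = 0.3·π_1 + 0.25·π_2 + 0.3·π_3
π_2 = 0.3·π_1 + 0.4·π_2 + 0.4·π_3
Solving with the normalization constraint gives π = (0.2814, 0.3719, 0.3467).
So the stationary probability of Surplus is 0.3467.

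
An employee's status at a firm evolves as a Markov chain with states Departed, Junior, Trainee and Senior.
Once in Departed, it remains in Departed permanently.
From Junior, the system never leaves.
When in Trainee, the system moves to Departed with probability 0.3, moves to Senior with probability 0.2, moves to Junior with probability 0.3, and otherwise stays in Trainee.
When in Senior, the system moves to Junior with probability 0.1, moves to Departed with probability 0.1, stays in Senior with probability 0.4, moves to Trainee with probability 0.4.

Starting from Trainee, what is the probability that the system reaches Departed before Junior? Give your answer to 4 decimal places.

0.5000

Let h(s) be the probability of absorption at Departed starting from transient state s. Then h(Departed) = 1 and h(Junior) = 0. By first-step analysis:
h(Trainee) = 0.3·1 + 0.3·0 + 0.2·h(Trainee) + 0.2·h(Senior)
h(Senior) = 0.1·1 + 0.1·0 + 0.4·h(Trainee) + 0.4·h(Senior)
Solving: h(Trainee) = 0.5000, h(Senior) = 0.5000.
Starting from Trainee, the probability is 0.5000.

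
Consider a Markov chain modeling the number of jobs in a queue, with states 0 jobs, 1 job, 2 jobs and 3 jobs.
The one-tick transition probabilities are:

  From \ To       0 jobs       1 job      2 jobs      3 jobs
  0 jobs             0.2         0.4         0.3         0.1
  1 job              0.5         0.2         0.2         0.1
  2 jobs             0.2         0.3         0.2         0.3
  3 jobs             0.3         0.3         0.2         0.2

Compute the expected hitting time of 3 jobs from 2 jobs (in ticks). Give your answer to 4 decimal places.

5.4872

Let t(s) be the expected number of ticks to first reach 3 jobs from state s, with t(3 jobs) = 0. Conditioning on the first tick:
t(0 jobs) = 1 + 0.2·t(0 jobs) + 0.4·t(1 job) + 0.3·t(2 jobs)
t(1 job) = 1 + 0.5·t(0 jobs) + 0.2·t(1 job) + 0.2·t(2 jobs)
t(2 jobs) = 1 + 0.2·t(0 jobs) + 0.3·t(1 job) + 0.2·t(2 jobs)
Solving: t(0 jobs) = 6.7179, t(1 job) = 6.8205, t(2 jobs) = 5.4872.
Expected ticks from 2 jobs to 3 jobs: 5.4872.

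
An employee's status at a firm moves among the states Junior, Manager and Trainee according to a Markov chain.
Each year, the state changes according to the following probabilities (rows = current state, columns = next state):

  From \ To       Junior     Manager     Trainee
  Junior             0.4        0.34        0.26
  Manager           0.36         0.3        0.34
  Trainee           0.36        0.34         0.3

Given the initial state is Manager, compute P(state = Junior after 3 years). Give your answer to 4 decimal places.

Propagate the distribution vector 3 years from Manager.
After 0 years: (0.0000, 1.0000, 0.0000)
After 1 year: (0.3600, 0.3000, 0.3400)
After 2 years: (0.3744, 0.3280, 0.2976)
After 3 years: (0.3750, 0.3269, 0.2981)
P(in Junior after 3 years) = 0.3750

0.3750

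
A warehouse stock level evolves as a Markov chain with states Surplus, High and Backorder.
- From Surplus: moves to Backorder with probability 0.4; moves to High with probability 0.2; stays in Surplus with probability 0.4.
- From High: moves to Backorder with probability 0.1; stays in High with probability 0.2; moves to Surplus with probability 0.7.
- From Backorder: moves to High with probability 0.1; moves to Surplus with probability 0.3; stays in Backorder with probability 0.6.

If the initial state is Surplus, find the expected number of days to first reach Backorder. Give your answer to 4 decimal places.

Let t(s) be the expected number of days to first reach Backorder from state s, with t(Backorder) = 0. Conditioning on the first day:
t(Surplus) = 1 + 0.4·t(Surplus) + 0.2·t(High)
t(High) = 1 + 0.7·t(Surplus) + 0.2·t(High)
Solving: t(Surplus) = 2.9412, t(High) = 3.8235.
Expected days from Surplus to Backorder: 2.9412.

2.9412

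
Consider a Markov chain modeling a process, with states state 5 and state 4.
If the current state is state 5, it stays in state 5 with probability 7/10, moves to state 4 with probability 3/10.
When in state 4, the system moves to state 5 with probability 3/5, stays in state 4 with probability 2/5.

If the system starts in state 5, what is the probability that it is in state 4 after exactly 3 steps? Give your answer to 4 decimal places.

Propagate the distribution vector 3 steps from state 5.
After 0 steps: (1.0000, 0.0000)
After 1 step: (0.7000, 0.3000)
After 2 steps: (0.6700, 0.3300)
After 3 steps: (0.6670, 0.3330)
P(in state 4 after 3 steps) = 0.3330

0.3330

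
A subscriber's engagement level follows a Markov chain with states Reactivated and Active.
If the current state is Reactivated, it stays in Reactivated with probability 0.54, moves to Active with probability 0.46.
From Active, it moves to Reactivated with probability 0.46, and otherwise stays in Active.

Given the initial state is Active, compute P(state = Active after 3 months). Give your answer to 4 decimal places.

Propagate the distribution vector 3 months from Active.
After 0 months: (0.0000, 1.0000)
After 1 month: (0.4600, 0.5400)
After 2 months: (0.4968, 0.5032)
After 3 months: (0.4997, 0.5003)
P(in Active after 3 months) = 0.5003

0.5003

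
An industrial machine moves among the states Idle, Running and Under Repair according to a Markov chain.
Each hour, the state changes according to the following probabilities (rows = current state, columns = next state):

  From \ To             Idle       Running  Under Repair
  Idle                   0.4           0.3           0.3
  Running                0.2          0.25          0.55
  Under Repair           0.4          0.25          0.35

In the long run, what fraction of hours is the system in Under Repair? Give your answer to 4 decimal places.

0.3861

Let the stationary distribution be π with π = πP and π_1 + π_2 + π_3 = 1.
π_1 = 0.4·π_1 + 0.2·π_2 + 0.4·π_3
π_2 = 0.3·π_1 + 0.25·π_2 + 0.25·π_3
Solving with the normalization constraint gives π = (0.3465, 0.2673, 0.3861).
So the stationary probability of Under Repair is 0.3861.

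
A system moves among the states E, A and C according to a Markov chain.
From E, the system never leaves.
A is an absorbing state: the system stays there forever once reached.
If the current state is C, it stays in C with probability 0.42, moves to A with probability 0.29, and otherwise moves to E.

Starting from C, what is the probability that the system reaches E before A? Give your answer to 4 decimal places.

0.5000

Let h(s) be the probability of absorption at E starting from transient state s. Then h(E) = 1 and h(A) = 0. By first-step analysis:
h(C) = 0.29·1 + 0.29·0 + 0.42·h(C)
Solving: h(C) = 0.5000.
Starting from C, the probability is 0.5000.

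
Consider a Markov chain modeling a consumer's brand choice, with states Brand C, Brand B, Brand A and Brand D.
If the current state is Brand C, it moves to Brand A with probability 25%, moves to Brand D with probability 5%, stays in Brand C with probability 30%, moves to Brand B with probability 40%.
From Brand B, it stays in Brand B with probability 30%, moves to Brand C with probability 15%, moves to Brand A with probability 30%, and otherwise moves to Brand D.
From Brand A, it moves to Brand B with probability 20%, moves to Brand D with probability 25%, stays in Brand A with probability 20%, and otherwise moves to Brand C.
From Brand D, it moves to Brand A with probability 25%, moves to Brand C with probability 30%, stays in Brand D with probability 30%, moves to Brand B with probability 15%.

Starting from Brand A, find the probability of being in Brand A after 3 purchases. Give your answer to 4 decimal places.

Propagate the distribution vector 3 purchases from Brand A.
After 0 purchases: (0.0000, 0.0000, 1.0000, 0.0000)
After 1 purchase: (0.3500, 0.2000, 0.2000, 0.2500)
After 2 purchases: (0.2800, 0.2775, 0.2500, 0.1925)
After 3 purchases: (0.2709, 0.2741, 0.2514, 0.2036)
P(in Brand A after 3 purchases) = 0.2514

0.2514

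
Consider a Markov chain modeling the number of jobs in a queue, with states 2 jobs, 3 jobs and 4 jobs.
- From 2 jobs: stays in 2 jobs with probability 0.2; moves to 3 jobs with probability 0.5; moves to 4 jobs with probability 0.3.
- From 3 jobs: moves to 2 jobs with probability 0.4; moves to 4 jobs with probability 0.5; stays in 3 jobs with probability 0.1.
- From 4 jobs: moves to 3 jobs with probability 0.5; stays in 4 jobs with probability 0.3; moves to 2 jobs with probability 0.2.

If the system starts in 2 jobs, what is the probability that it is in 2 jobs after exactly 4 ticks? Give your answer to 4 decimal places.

0.2760

Propagate the distribution vector 4 ticks from 2 jobs.
After 0 ticks: (1.0000, 0.0000, 0.0000)
After 1 tick: (0.2000, 0.5000, 0.3000)
After 2 ticks: (0.3000, 0.3000, 0.4000)
After 3 ticks: (0.2600, 0.3800, 0.3600)
After 4 ticks: (0.2760, 0.3480, 0.3760)
P(in 2 jobs after 4 ticks) = 0.2760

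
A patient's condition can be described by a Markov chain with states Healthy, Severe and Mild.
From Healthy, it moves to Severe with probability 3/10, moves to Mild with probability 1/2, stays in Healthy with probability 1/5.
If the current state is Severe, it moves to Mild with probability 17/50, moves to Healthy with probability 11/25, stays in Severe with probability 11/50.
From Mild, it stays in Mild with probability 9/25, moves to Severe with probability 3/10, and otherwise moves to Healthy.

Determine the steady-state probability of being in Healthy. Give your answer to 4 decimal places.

0.3226

Let the stationary distribution be π with π = πP and π_1 + π_2 + π_3 = 1.
π_1 = 0.2·π_1 + 0.44·π_2 + 0.34·π_3
π_2 = 0.3·π_1 + 0.22·π_2 + 0.3·π_3
Solving with the normalization constraint gives π = (0.3226, 0.2778, 0.3996).
So the stationary probability of Healthy is 0.3226.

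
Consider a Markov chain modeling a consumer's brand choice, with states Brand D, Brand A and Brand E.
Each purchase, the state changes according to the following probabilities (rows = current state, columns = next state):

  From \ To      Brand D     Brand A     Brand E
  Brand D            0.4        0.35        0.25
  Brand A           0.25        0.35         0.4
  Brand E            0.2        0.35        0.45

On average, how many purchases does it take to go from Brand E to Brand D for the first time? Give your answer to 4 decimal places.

Let t(s) be the expected number of purchases to first reach Brand D from state s, with t(Brand D) = 0. Conditioning on the first purchase:
t(Brand A) = 1 + 0.35·t(Brand A) + 0.4·t(Brand E)
t(Brand E) = 1 + 0.35·t(Brand A) + 0.45·t(Brand E)
Solving: t(Brand A) = 4.3678, t(Brand E) = 4.5977.
Expected purchases from Brand E to Brand D: 4.5977.

4.5977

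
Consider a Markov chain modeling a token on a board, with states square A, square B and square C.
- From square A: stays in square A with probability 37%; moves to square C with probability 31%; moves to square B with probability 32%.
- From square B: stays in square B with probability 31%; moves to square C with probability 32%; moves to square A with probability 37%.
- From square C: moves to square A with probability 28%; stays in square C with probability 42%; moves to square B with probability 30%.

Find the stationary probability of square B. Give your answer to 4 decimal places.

Let the stationary distribution be π with π = πP and π_1 + π_2 + π_3 = 1.
π_1 = 0.37·π_1 + 0.37·π_2 + 0.28·π_3
π_2 = 0.32·π_1 + 0.31·π_2 + 0.3·π_3
Solving with the normalization constraint gives π = (0.3383, 0.3099, 0.3518).
So the stationary probability of square B is 0.3099.

0.3099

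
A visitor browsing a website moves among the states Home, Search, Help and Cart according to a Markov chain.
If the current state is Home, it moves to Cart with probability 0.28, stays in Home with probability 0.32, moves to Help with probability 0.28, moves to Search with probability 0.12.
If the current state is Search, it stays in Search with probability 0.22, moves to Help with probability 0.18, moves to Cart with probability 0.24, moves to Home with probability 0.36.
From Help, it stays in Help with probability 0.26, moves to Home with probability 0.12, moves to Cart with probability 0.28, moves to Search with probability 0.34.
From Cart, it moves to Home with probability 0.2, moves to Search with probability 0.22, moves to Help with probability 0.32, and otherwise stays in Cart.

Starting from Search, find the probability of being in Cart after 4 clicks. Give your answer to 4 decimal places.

Propagate the distribution vector 4 clicks from Search.
After 0 clicks: (0.0000, 1.0000, 0.0000, 0.0000)
After 1 click: (0.3600, 0.2200, 0.1800, 0.2400)
After 2 clicks: (0.2640, 0.2056, 0.2640, 0.2664)
After 3 clicks: (0.2435, 0.2253, 0.2648, 0.2664)
After 4 clicks: (0.2441, 0.2274, 0.2628, 0.2657)
P(in Cart after 4 clicks) = 0.2657

0.2657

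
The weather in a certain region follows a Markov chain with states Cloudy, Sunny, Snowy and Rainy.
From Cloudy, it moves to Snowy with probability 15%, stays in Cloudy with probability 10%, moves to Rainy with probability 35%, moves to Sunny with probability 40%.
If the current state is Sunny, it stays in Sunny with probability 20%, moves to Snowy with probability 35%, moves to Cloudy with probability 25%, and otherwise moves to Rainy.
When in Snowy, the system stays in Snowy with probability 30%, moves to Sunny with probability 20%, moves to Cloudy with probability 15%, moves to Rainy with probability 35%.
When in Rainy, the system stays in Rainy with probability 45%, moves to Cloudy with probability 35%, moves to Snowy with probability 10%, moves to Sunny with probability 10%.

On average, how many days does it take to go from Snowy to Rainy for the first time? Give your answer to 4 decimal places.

3.1741

Let t(s) be the expected number of days to first reach Rainy from state s, with t(Rainy) = 0. Conditioning on the first day:
t(Cloudy) = 1 + 0.1·t(Cloudy) + 0.4·t(Sunny) + 0.15·t(Snowy)
t(Sunny) = 1 + 0.25·t(Cloudy) + 0.2·t(Sunny) + 0.35·t(Snowy)
t(Snowy) = 1 + 0.15·t(Cloudy) + 0.2·t(Sunny) + 0.3·t(Snowy)
Solving: t(Cloudy) = 3.2666, t(Sunny) = 3.6595, t(Snowy) = 3.1741.
Expected days from Snowy to Rainy: 3.1741.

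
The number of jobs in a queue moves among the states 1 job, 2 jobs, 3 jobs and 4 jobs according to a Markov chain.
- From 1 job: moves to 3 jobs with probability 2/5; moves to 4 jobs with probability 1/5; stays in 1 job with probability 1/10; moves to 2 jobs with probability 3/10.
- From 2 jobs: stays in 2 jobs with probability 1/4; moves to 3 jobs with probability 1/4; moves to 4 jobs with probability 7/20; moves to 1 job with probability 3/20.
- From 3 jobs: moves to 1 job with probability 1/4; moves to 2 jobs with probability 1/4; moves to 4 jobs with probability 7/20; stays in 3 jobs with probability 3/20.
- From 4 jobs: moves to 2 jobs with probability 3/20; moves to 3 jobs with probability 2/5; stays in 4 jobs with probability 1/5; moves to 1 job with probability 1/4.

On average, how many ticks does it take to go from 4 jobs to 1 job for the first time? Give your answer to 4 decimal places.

4.3470

Let t(s) be the expected number of ticks to first reach 1 job from state s, with t(1 job) = 0. Conditioning on the first tick:
t(2 jobs) = 1 + 0.25·t(2 jobs) + 0.25·t(3 jobs) + 0.35·t(4 jobs)
t(3 jobs) = 1 + 0.25·t(2 jobs) + 0.15·t(3 jobs) + 0.35·t(4 jobs)
t(4 jobs) = 1 + 0.15·t(2 jobs) + 0.4·t(3 jobs) + 0.2·t(4 jobs)
Solving: t(2 jobs) = 4.8236, t(3 jobs) = 4.3851, t(4 jobs) = 4.3470.
Expected ticks from 4 jobs to 1 job: 4.3470.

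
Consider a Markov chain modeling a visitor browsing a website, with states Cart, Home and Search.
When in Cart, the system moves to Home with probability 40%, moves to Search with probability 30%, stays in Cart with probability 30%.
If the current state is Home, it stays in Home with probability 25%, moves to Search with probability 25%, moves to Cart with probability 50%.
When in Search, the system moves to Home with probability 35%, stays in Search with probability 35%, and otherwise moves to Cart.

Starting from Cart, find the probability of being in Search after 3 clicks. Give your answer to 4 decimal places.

Propagate the distribution vector 3 clicks from Cart.
After 0 clicks: (1.0000, 0.0000, 0.0000)
After 1 click: (0.3000, 0.4000, 0.3000)
After 2 clicks: (0.3800, 0.3250, 0.2950)
After 3 clicks: (0.3650, 0.3365, 0.2985)
P(in Search after 3 clicks) = 0.2985

0.2985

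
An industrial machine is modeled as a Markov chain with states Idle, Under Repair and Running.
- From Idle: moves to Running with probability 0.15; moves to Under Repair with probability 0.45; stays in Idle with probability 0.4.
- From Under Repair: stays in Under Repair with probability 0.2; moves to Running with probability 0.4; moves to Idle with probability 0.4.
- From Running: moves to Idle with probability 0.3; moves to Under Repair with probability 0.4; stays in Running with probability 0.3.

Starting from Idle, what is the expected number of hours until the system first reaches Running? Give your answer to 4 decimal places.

Let t(s) be the expected number of hours to first reach Running from state s, with t(Running) = 0. Conditioning on the first hour:
t(Idle) = 1 + 0.4·t(Idle) + 0.45·t(Under Repair)
t(Under Repair) = 1 + 0.4·t(Idle) + 0.2·t(Under Repair)
Solving: t(Idle) = 4.1667, t(Under Repair) = 3.3333.
Expected hours from Idle to Running: 4.1667.

4.1667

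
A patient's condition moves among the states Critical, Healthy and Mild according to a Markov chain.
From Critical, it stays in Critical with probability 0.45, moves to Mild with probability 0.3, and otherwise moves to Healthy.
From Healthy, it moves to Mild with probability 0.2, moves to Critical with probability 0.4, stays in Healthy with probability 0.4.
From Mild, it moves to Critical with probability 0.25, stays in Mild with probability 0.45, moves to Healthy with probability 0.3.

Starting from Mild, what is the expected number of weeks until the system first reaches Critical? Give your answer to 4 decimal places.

Let t(s) be the expected number of weeks to first reach Critical from state s, with t(Critical) = 0. Conditioning on the first week:
t(Healthy) = 1 + 0.4·t(Healthy) + 0.2·t(Mild)
t(Mild) = 1 + 0.3·t(Healthy) + 0.45·t(Mild)
Solving: t(Healthy) = 2.7778, t(Mild) = 3.3333.
Expected weeks from Mild to Critical: 3.3333.

3.3333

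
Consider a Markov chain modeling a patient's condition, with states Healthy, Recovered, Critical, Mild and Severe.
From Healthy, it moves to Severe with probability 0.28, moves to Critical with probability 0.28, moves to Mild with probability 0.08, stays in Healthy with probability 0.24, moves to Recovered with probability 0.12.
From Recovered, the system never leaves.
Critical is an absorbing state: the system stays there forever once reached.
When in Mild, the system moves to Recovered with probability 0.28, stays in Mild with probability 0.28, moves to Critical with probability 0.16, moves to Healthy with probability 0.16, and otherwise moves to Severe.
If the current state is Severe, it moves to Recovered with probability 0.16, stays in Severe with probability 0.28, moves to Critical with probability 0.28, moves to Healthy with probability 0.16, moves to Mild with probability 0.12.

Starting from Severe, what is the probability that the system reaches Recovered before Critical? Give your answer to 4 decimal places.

0.3907

Let h(s) be the probability of absorption at Recovered starting from transient state s. Then h(Recovered) = 1 and h(Critical) = 0. By first-step analysis:
h(Healthy) = 0.24·h(Healthy) + 0.12·1 + 0.28·0 + 0.08·h(Mild) + 0.28·h(Severe)
h(Mild) = 0.16·h(Healthy) + 0.28·1 + 0.16·0 + 0.28·h(Mild) + 0.12·h(Severe)
h(Severe) = 0.16·h(Healthy) + 0.16·1 + 0.28·0 + 0.12·h(Mild) + 0.28·h(Severe)
Solving: h(Healthy) = 0.3580, h(Mild) = 0.5336, h(Severe) = 0.3907.
Starting from Severe, the probability is 0.3907.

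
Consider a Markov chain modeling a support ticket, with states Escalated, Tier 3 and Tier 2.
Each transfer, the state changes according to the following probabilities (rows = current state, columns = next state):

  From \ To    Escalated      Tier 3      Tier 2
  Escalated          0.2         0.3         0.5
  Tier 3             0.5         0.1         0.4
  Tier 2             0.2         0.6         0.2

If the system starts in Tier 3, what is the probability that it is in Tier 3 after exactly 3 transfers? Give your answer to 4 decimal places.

0.3310

Propagate the distribution vector 3 transfers from Tier 3.
After 0 transfers: (0.0000, 1.0000, 0.0000)
After 1 transfer: (0.5000, 0.1000, 0.4000)
After 2 transfers: (0.2300, 0.4000, 0.3700)
After 3 transfers: (0.3200, 0.3310, 0.3490)
P(in Tier 3 after 3 transfers) = 0.3310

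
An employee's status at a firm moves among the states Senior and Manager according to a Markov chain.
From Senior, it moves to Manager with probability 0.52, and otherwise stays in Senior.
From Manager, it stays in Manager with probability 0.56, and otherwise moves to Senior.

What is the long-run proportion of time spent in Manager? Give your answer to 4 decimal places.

0.5417

Let the stationary distribution be π with π = πP and π_1 + π_2 = 1.
π_1 = 0.48·π_1 + 0.44·π_2
Solving with the normalization constraint gives π = (0.4583, 0.5417).
So the stationary probability of Manager is 0.5417.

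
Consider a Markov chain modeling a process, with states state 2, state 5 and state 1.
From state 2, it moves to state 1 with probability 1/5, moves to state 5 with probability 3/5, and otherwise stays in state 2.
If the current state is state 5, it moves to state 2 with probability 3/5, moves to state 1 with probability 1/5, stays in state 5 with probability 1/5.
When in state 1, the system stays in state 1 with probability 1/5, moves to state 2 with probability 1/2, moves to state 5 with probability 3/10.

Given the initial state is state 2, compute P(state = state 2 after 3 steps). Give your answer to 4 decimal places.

Propagate the distribution vector 3 steps from state 2.
After 0 steps: (1.0000, 0.0000, 0.0000)
After 1 step: (0.2000, 0.6000, 0.2000)
After 2 steps: (0.5000, 0.3000, 0.2000)
After 3 steps: (0.3800, 0.4200, 0.2000)
P(in state 2 after 3 steps) = 0.3800

0.3800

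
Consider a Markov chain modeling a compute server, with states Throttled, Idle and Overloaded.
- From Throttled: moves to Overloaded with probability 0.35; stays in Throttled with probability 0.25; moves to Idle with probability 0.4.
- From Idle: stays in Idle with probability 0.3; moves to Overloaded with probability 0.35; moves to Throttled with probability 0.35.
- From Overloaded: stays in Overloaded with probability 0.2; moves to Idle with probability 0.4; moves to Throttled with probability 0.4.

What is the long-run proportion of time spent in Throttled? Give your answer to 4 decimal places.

Let the stationary distribution be π with π = πP and π_1 + π_2 + π_3 = 1.
π_1 = 0.25·π_1 + 0.35·π_2 + 0.4·π_3
π_2 = 0.4·π_1 + 0.3·π_2 + 0.4·π_3
Solving with the normalization constraint gives π = (0.3320, 0.3636, 0.3043).
So the stationary probability of Throttled is 0.3320.

0.3320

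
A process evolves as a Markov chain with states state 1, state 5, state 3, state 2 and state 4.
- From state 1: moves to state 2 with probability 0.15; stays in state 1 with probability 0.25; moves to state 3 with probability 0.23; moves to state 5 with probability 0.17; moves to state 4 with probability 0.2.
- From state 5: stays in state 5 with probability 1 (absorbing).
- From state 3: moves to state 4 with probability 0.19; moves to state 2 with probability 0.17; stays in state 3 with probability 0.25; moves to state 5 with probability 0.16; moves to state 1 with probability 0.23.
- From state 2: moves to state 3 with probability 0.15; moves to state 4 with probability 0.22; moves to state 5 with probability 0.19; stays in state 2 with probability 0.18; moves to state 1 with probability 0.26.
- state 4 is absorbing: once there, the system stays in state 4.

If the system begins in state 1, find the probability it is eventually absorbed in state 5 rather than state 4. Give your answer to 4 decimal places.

Let h(s) be the probability of absorption at state 5 starting from transient state s. Then h(state 5) = 1 and h(state 4) = 0. By first-step analysis:
h(state 1) = 0.25·h(state 1) + 0.17·1 + 0.23·h(state 3) + 0.15·h(state 2) + 0.2·0
h(state 3) = 0.23·h(state 1) + 0.16·1 + 0.25·h(state 3) + 0.17·h(state 2) + 0.19·0
h(state 2) = 0.26·h(state 1) + 0.19·1 + 0.15·h(state 3) + 0.18·h(state 2) + 0.22·0
Solving: h(state 1) = 0.4597, h(state 3) = 0.4589, h(state 2) = 0.4614.
Starting from state 1, the probability is 0.4597.

0.4597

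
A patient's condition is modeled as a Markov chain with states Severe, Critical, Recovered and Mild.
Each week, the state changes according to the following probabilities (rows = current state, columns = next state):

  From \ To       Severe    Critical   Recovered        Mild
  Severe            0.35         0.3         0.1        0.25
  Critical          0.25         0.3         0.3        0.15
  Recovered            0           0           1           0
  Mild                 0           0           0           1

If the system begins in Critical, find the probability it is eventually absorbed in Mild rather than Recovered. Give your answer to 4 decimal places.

Let h(s) be the probability of absorption at Mild starting from transient state s. Then h(Mild) = 1 and h(Recovered) = 0. By first-step analysis:
h(Severe) = 0.35·h(Severe) + 0.3·h(Critical) + 0.1·0 + 0.25·1
h(Critical) = 0.25·h(Severe) + 0.3·h(Critical) + 0.3·0 + 0.15·1
Solving: h(Severe) = 0.5789, h(Critical) = 0.4211.
Starting from Critical, the probability is 0.4211.

0.4211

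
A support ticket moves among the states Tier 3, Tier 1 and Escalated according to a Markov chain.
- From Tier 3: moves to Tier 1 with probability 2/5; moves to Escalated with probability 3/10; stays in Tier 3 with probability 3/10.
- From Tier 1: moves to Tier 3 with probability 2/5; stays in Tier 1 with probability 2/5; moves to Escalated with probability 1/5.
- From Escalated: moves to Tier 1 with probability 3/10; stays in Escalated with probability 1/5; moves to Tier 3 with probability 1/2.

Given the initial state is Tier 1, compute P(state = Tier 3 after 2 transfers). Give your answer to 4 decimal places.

Sum over the intermediate state after 1 transfer:
P = P(Tier 1→Tier 3)·P(Tier 3→Tier 3) + P(Tier 1→Tier 1)·P(Tier 1→Tier 3) + P(Tier 1→Escalated)·P(Escalated→Tier 3)
  = 0.4×0.3 + 0.4×0.4 + 0.2×0.5
  = 0.1200 + 0.1600 + 0.1000 = 0.3800

0.3800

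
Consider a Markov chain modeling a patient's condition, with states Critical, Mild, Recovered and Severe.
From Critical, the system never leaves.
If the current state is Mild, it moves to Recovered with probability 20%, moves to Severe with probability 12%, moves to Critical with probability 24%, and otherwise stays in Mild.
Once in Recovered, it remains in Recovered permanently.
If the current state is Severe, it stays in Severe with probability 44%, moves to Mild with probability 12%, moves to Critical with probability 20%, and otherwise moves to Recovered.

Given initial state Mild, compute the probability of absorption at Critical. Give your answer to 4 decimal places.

Let h(s) be the probability of absorption at Critical starting from transient state s. Then h(Critical) = 1 and h(Recovered) = 0. By first-step analysis:
h(Mild) = 0.24·1 + 0.44·h(Mild) + 0.2·0 + 0.12·h(Severe)
h(Severe) = 0.2·1 + 0.12·h(Mild) + 0.24·0 + 0.44·h(Severe)
Solving: h(Mild) = 0.5294, h(Severe) = 0.4706.
Starting from Mild, the probability is 0.5294.

0.5294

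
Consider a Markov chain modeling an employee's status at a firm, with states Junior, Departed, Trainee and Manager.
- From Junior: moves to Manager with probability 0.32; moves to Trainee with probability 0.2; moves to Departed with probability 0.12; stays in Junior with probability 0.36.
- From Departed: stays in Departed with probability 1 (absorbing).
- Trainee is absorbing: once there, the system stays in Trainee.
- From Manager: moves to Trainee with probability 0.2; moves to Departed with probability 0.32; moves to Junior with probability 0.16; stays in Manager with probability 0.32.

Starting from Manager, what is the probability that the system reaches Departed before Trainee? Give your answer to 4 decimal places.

0.5833

Let h(s) be the probability of absorption at Departed starting from transient state s. Then h(Departed) = 1 and h(Trainee) = 0. By first-step analysis:
h(Junior) = 0.36·h(Junior) + 0.12·1 + 0.2·0 + 0.32·h(Manager)
h(Manager) = 0.16·h(Junior) + 0.32·1 + 0.2·0 + 0.32·h(Manager)
Solving: h(Junior) = 0.4792, h(Manager) = 0.5833.
Starting from Manager, the probability is 0.5833.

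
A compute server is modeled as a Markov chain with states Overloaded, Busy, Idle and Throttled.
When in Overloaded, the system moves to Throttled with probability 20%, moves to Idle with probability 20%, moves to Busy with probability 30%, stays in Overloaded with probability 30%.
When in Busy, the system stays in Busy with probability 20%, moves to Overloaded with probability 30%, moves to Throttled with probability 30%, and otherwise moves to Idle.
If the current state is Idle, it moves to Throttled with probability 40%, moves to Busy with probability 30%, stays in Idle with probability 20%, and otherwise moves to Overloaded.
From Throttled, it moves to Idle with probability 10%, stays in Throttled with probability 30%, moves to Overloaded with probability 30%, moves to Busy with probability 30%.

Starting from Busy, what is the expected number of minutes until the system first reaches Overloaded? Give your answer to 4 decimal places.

3.7546

Let t(s) be the expected number of minutes to first reach Overloaded from state s, with t(Overloaded) = 0. Conditioning on the first minute:
t(Busy) = 1 + 0.2·t(Busy) + 0.2·t(Idle) + 0.3·t(Throttled)
t(Idle) = 1 + 0.3·t(Busy) + 0.2·t(Idle) + 0.4·t(Throttled)
t(Throttled) = 1 + 0.3·t(Busy) + 0.1·t(Idle) + 0.3·t(Throttled)
Solving: t(Busy) = 3.7546, t(Idle) = 4.4981, t(Throttled) = 3.6803.
Expected minutes from Busy to Overloaded: 3.7546.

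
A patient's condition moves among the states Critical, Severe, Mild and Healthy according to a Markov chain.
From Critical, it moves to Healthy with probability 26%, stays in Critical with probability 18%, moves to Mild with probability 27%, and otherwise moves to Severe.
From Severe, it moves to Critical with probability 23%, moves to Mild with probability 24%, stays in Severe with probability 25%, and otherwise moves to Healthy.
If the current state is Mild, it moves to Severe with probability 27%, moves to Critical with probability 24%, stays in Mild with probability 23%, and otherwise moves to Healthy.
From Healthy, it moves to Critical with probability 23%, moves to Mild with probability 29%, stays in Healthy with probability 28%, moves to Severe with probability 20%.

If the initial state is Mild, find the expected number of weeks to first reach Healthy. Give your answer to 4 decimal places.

3.7682

Let t(s) be the expected number of weeks to first reach Healthy from state s, with t(Healthy) = 0. Conditioning on the first week:
t(Critical) = 1 + 0.18·t(Critical) + 0.29·t(Severe) + 0.27·t(Mild)
t(Severe) = 1 + 0.23·t(Critical) + 0.25·t(Severe) + 0.24·t(Mild)
t(Mild) = 1 + 0.24·t(Critical) + 0.27·t(Severe) + 0.23·t(Mild)
Solving: t(Critical) = 3.7668, t(Severe) = 3.6943, t(Mild) = 3.7682.
Expected weeks from Mild to Healthy: 3.7682.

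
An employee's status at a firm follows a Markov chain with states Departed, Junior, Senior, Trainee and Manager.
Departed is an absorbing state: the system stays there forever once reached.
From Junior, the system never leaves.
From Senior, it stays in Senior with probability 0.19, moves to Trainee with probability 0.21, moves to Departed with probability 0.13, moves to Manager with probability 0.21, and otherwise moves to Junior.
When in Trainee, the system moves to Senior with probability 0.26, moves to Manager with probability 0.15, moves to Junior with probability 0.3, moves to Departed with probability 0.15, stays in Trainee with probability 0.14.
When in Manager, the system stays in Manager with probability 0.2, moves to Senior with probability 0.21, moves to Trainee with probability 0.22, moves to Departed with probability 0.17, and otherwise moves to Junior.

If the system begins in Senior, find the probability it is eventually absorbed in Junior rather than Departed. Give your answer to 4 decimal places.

Let h(s) be the probability of absorption at Junior starting from transient state s. Then h(Junior) = 1 and h(Departed) = 0. By first-step analysis:
h(Senior) = 0.13·0 + 0.26·1 + 0.19·h(Senior) + 0.21·h(Trainee) + 0.21·h(Manager)
h(Trainee) = 0.15·0 + 0.3·1 + 0.26·h(Senior) + 0.14·h(Trainee) + 0.15·h(Manager)
h(Manager) = 0.17·0 + 0.2·1 + 0.21·h(Senior) + 0.22·h(Trainee) + 0.2·h(Manager)
Solving: h(Senior) = 0.6437, h(Trainee) = 0.6476, h(Manager) = 0.5970.
Starting from Senior, the probability is 0.6437.

0.6437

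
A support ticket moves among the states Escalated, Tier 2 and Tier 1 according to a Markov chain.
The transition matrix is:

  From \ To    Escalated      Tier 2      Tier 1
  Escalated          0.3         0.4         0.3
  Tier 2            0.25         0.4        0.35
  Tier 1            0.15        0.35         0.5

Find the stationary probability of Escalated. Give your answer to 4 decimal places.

Let the stationary distribution be π with π = πP and π_1 + π_2 + π_3 = 1.
π_1 = 0.3·π_1 + 0.25·π_2 + 0.15·π_3
π_2 = 0.4·π_1 + 0.4·π_2 + 0.35·π_3
Solving with the normalization constraint gives π = (0.2212, 0.3801, 0.3988).
So the stationary probability of Escalated is 0.2212.

0.2212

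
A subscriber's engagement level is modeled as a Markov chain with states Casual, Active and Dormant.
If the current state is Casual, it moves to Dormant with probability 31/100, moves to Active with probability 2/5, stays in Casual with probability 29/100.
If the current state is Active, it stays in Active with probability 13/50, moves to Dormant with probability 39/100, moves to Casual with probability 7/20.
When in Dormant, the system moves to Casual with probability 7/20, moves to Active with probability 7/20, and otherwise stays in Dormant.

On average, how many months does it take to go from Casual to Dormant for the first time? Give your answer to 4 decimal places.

Let t(s) be the expected number of months to first reach Dormant from state s, with t(Dormant) = 0. Conditioning on the first month:
t(Casual) = 1 + 0.29·t(Casual) + 0.4·t(Active)
t(Active) = 1 + 0.35·t(Casual) + 0.26·t(Active)
Solving: t(Casual) = 2.9580, t(Active) = 2.7504.
Expected months from Casual to Dormant: 2.9580.

2.9580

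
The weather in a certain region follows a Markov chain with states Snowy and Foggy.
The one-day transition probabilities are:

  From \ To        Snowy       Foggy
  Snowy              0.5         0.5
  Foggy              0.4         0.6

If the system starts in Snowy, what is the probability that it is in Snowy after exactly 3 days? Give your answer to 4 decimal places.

0.4450

Propagate the distribution vector 3 days from Snowy.
After 0 days: (1.0000, 0.0000)
After 1 day: (0.5000, 0.5000)
After 2 days: (0.4500, 0.5500)
After 3 days: (0.4450, 0.5550)
P(in Snowy after 3 days) = 0.4450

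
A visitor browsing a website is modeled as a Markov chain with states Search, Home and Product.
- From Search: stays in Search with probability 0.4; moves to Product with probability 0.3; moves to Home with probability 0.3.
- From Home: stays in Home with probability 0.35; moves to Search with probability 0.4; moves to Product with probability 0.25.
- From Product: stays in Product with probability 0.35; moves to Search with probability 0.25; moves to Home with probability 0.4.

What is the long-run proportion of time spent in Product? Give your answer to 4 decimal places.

Let the stationary distribution be π with π = πP and π_1 + π_2 + π_3 = 1.
π_1 = 0.4·π_1 + 0.4·π_2 + 0.25·π_3
π_2 = 0.3·π_1 + 0.35·π_2 + 0.4·π_3
Solving with the normalization constraint gives π = (0.3554, 0.3471, 0.2975).
So the stationary probability of Product is 0.2975.

0.2975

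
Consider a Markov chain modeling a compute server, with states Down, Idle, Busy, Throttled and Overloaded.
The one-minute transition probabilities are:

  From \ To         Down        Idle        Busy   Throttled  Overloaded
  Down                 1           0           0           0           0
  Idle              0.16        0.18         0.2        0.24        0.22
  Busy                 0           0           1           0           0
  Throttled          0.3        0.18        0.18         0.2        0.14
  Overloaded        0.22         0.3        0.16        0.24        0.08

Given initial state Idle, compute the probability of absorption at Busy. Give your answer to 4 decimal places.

Let h(s) be the probability of absorption at Busy starting from transient state s. Then h(Busy) = 1 and h(Down) = 0. By first-step analysis:
h(Idle) = 0.16·0 + 0.18·h(Idle) + 0.2·1 + 0.24·h(Throttled) + 0.22·h(Overloaded)
h(Throttled) = 0.3·0 + 0.18·h(Idle) + 0.18·1 + 0.2·h(Throttled) + 0.14·h(Overloaded)
h(Overloaded) = 0.22·0 + 0.3·h(Idle) + 0.16·1 + 0.24·h(Throttled) + 0.08·h(Overloaded)
Solving: h(Idle) = 0.4813, h(Throttled) = 0.4099, h(Overloaded) = 0.4378.
Starting from Idle, the probability is 0.4813.

0.4813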